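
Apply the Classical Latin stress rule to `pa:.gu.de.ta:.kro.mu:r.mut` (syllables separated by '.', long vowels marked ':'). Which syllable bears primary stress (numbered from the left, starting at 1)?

Classical Latin: stress the penult if heavy (long vowel or closed), else the antepenult.
Weights: 5 kro L, 6 mu:r H, 7 mut H.
The penult (syllable 6, mu:r) is heavy, so it takes stress.
Stress on syllable 6: pa:.gu.de.ta:.kro.ˈmu:r.mut.

6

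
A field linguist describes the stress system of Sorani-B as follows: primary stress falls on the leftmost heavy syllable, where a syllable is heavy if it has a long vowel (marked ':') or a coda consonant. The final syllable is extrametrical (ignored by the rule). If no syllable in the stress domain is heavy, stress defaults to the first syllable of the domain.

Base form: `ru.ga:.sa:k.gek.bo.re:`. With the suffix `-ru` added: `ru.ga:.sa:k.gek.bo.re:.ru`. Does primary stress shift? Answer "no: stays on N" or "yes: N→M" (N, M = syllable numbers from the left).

no: stays on 2

Base `ru.ga:.sa:k.gek.bo.re:` (6 syllables):
  The final syllable (6, re:) is extrametrical; the stress domain is syllables 1–5.
  Weights: 1 ru L, 2 ga: H, 3 sa:k H, 4 gek H, 5 bo L.
  Heavy syllables in the domain: 2, 3, 4. The leftmost is syllable 2 (ga:).
  → primary stress on syllable 2.
Suffixed `ru.ga:.sa:k.gek.bo.re:.ru` (7 syllables):
  The final syllable (7, ru) is extrametrical; the stress domain is syllables 1–6.
  Weights: 1 ru L, 2 ga: H, 3 sa:k H, 4 gek H, 5 bo L, 6 re: H.
  Heavy syllables in the domain: 2, 3, 4, 6. The leftmost is syllable 2 (ga:).
  → primary stress on syllable 2.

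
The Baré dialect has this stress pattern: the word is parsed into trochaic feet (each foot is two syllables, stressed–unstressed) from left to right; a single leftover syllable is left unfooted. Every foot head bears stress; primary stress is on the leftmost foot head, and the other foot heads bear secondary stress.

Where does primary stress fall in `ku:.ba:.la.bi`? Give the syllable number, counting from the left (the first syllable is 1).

1

Parse left to right into trochaic (ˈσσ) feet: (ˈku:.ba:) (ˈla.bi).
Foot heads (stressed positions): 1, 3.
End Rule Leftmost: primary stress on the leftmost head = syllable 1.
Primary stress: syllable 1 → ˈku:.ba:.la.bi.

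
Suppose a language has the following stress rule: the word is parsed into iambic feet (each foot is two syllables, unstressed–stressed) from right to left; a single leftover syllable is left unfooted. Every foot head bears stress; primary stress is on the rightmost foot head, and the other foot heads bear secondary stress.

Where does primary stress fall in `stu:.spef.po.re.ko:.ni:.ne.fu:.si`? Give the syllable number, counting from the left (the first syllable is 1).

9

Parse right to left into iambic (σˈσ) feet: stu: (spef.ˈpo) (re.ˈko:) (ni:.ˈne) (fu:.ˈsi). Syllable 1 is left unfooted.
Foot heads (stressed positions): 3, 5, 7, 9.
End Rule Rightmost: primary stress on the rightmost head = syllable 9.
Primary stress: syllable 9 → stu:.spef.po.re.ko:.ni:.ne.fu:.ˈsi.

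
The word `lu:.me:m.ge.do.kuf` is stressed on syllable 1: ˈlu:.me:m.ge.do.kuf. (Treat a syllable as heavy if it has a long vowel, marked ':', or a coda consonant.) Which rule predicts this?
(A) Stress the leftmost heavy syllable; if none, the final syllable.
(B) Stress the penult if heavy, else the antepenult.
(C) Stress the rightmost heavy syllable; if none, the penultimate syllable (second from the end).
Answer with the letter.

A

Rule A → syllable 1 ✓.
Rule B → syllable 3 (observed: 1).
Rule C → syllable 5 (observed: 1).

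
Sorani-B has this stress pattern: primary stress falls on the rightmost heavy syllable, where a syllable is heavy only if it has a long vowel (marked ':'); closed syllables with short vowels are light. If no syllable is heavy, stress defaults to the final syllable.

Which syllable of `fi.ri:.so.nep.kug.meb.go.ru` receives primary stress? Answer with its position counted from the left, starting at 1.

Weights: 1 fi L, 2 ri: H, 3 so L, 4 nep L, 5 kug L, 6 meb L, 7 go L, 8 ru L.
Heavy syllables in the domain: 2. The rightmost is syllable 2 (ri:).
Primary stress: syllable 2 → fi.ˈri:.so.nep.kug.meb.go.ru.

2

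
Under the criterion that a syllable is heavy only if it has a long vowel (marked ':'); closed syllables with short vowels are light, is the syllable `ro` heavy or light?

light

`ro`: short vowel, open (no coda). Short vowel → light.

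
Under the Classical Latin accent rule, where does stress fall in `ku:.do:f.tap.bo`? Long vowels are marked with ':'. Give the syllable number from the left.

3

Classical Latin: stress the penult if heavy (long vowel or closed), else the antepenult.
Weights: 2 do:f H, 3 tap H, 4 bo L.
The penult (syllable 3, tap) is heavy, so it takes stress.
Stress on syllable 3: ku:.do:f.ˈtap.bo.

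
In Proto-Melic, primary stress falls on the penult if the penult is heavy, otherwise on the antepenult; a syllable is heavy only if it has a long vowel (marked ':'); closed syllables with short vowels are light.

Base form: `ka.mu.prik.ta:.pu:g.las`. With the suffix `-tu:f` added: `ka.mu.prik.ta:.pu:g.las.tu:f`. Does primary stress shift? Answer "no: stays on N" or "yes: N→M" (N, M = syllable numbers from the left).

no: stays on 5

Base `ka.mu.prik.ta:.pu:g.las` (6 syllables):
  Weights: 4 ta: H, 5 pu:g H, 6 las L.
  The penult (syllable 5, pu:g) is heavy, so it takes stress.
  → primary stress on syllable 5.
Suffixed `ka.mu.prik.ta:.pu:g.las.tu:f` (7 syllables):
  Weights: 5 pu:g H, 6 las L, 7 tu:f H.
  The penult (syllable 6, las) is light, so stress falls on the antepenult (syllable 5, pu:g).
  → primary stress on syllable 5.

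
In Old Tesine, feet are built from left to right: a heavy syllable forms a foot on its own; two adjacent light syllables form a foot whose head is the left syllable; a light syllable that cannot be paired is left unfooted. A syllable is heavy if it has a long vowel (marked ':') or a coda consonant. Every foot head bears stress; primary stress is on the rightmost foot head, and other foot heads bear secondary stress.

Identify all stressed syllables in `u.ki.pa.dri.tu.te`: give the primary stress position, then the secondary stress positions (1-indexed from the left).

Weights: 1 u L, 2 ki L, 3 pa L, 4 dri L, 5 tu L, 6 te L.
Parse left to right (heavy = foot alone; LL = one foot; stranded L unfooted): (ˈu.ki) (ˈpa.dri) (ˈtu.te).
Foot heads: 1, 3, 5.
Primary stress on the rightmost head = syllable 5.
Secondary stress on 1, 3: ˌu.ki.ˌpa.dri.ˈtu.te.

primary 5, secondary 1, 3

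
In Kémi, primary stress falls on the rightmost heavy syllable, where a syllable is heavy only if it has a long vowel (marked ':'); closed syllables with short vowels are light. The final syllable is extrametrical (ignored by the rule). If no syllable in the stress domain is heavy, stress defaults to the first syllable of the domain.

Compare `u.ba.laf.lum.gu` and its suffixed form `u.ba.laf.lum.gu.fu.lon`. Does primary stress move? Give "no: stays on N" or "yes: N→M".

Base `u.ba.laf.lum.gu` (5 syllables):
  The final syllable (5, gu) is extrametrical; the stress domain is syllables 1–4.
  Weights: 1 u L, 2 ba L, 3 laf L, 4 lum L.
  No heavy syllable in the domain; default to the first syllable of the domain = syllable 1.
  → primary stress on syllable 1.
Suffixed `u.ba.laf.lum.gu.fu.lon` (7 syllables):
  The final syllable (7, lon) is extrametrical; the stress domain is syllables 1–6.
  Weights: 1 u L, 2 ba L, 3 laf L, 4 lum L, 5 gu L, 6 fu L.
  No heavy syllable in the domain; default to the first syllable of the domain = syllable 1.
  → primary stress on syllable 1.

no: stays on 1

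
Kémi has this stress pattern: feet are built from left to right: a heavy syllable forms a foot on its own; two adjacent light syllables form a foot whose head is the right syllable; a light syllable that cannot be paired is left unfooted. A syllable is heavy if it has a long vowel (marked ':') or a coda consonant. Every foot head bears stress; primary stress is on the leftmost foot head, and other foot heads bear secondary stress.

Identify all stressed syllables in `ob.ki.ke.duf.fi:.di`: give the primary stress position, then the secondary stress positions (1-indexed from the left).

primary 1, secondary 3, 4, 5

Weights: 1 ob H, 2 ki L, 3 ke L, 4 duf H, 5 fi: H, 6 di L.
Parse left to right (heavy = foot alone; LL = one foot; stranded L unfooted): (ˈob) (ki.ˈke) (ˈduf) (ˈfi:) di.
Foot heads: 1, 3, 4, 5.
Primary stress on the leftmost head = syllable 1.
Secondary stress on 3, 4, 5: ˈob.ki.ˌke.ˌduf.ˌfi:.di.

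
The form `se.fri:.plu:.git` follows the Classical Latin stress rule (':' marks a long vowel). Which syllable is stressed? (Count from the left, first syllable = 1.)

Classical Latin: stress the penult if heavy (long vowel or closed), else the antepenult.
Weights: 2 fri: H, 3 plu: H, 4 git H.
The penult (syllable 3, plu:) is heavy, so it takes stress.
Stress on syllable 3: se.fri:.ˈplu:.git.

3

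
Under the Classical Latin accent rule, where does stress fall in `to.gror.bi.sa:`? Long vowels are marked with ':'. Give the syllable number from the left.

2

Classical Latin: stress the penult if heavy (long vowel or closed), else the antepenult.
Weights: 2 gror H, 3 bi L, 4 sa: H.
The penult (syllable 3, bi) is light, so stress falls on the antepenult (syllable 2, gror).
Stress on syllable 2: to.ˈgror.bi.sa:.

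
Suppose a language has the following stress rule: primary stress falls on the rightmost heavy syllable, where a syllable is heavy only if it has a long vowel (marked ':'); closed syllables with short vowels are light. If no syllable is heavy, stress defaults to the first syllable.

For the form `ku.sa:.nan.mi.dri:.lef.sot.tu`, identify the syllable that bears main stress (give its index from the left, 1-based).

Weights: 1 ku L, 2 sa: H, 3 nan L, 4 mi L, 5 dri: H, 6 lef L, 7 sot L, 8 tu L.
Heavy syllables in the domain: 2, 5. The rightmost is syllable 5 (dri:).
Primary stress: syllable 5 → ku.sa:.nan.mi.ˈdri:.lef.sot.tu.

5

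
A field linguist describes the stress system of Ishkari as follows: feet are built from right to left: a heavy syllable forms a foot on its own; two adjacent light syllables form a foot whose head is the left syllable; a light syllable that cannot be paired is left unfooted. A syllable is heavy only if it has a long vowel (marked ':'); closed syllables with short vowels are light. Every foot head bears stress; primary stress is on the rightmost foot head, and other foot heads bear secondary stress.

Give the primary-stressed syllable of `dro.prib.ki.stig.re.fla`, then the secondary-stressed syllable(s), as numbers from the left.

primary 5, secondary 1, 3

Weights: 1 dro L, 2 prib L, 3 ki L, 4 stig L, 5 re L, 6 fla L.
Parse right to left (heavy = foot alone; LL = one foot; stranded L unfooted): (ˈdro.prib) (ˈki.stig) (ˈre.fla).
Foot heads: 1, 3, 5.
Primary stress on the rightmost head = syllable 5.
Secondary stress on 1, 3: ˌdro.prib.ˌki.stig.ˈre.fla.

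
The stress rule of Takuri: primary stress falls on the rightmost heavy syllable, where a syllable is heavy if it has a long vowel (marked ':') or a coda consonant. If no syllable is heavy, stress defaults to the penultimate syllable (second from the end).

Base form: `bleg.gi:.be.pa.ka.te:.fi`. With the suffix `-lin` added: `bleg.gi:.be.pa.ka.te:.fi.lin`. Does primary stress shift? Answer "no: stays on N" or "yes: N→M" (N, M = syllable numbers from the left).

Base `bleg.gi:.be.pa.ka.te:.fi` (7 syllables):
  Weights: 1 bleg H, 2 gi: H, 3 be L, 4 pa L, 5 ka L, 6 te: H, 7 fi L.
  Heavy syllables in the domain: 1, 2, 6. The rightmost is syllable 6 (te:).
  → primary stress on syllable 6.
Suffixed `bleg.gi:.be.pa.ka.te:.fi.lin` (8 syllables):
  Weights: 1 bleg H, 2 gi: H, 3 be L, 4 pa L, 5 ka L, 6 te: H, 7 fi L, 8 lin H.
  Heavy syllables in the domain: 1, 2, 6, 8. The rightmost is syllable 8 (lin).
  → primary stress on syllable 8.

yes: 6→8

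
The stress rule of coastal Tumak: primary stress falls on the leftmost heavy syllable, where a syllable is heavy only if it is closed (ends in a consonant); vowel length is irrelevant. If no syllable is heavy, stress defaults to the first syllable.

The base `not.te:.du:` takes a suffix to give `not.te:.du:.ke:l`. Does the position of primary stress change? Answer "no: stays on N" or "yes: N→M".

no: stays on 1

Base `not.te:.du:` (3 syllables):
  Weights: 1 not H, 2 te: L, 3 du: L.
  Heavy syllables in the domain: 1. The leftmost is syllable 1 (not).
  → primary stress on syllable 1.
Suffixed `not.te:.du:.ke:l` (4 syllables):
  Weights: 1 not H, 2 te: L, 3 du: L, 4 ke:l H.
  Heavy syllables in the domain: 1, 4. The leftmost is syllable 1 (not).
  → primary stress on syllable 1.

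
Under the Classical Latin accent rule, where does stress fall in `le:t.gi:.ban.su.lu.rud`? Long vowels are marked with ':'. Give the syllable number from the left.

Classical Latin: stress the penult if heavy (long vowel or closed), else the antepenult.
Weights: 4 su L, 5 lu L, 6 rud H.
The penult (syllable 5, lu) is light, so stress falls on the antepenult (syllable 4, su).
Stress on syllable 4: le:t.gi:.ban.ˈsu.lu.rud.

4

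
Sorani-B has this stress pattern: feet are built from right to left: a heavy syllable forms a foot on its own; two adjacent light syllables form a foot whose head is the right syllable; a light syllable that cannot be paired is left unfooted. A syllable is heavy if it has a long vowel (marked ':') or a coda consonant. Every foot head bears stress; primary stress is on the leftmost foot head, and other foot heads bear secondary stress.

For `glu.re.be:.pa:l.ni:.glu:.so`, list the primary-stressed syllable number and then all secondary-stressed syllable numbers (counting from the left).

Weights: 1 glu L, 2 re L, 3 be: H, 4 pa:l H, 5 ni: H, 6 glu: H, 7 so L.
Parse right to left (heavy = foot alone; LL = one foot; stranded L unfooted): (glu.ˈre) (ˈbe:) (ˈpa:l) (ˈni:) (ˈglu:) so.
Foot heads: 2, 3, 4, 5, 6.
Primary stress on the leftmost head = syllable 2.
Secondary stress on 3, 4, 5, 6: glu.ˈre.ˌbe:.ˌpa:l.ˌni:.ˌglu:.so.

primary 2, secondary 3, 4, 5, 6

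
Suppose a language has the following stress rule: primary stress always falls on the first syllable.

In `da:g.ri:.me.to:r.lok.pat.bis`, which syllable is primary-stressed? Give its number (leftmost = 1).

The word has 7 syllables; the first syllable is syllable 1 (da:g).
Primary stress: syllable 1 → ˈda:g.ri:.me.to:r.lok.pat.bis.

1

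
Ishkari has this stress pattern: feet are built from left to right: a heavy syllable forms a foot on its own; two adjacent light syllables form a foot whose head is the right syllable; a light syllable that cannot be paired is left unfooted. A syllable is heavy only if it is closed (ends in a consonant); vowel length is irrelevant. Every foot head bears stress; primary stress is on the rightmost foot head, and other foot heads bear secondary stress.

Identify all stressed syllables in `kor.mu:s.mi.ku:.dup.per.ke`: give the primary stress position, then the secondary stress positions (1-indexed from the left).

Weights: 1 kor H, 2 mu:s H, 3 mi L, 4 ku: L, 5 dup H, 6 per H, 7 ke L.
Parse left to right (heavy = foot alone; LL = one foot; stranded L unfooted): (ˈkor) (ˈmu:s) (mi.ˈku:) (ˈdup) (ˈper) ke.
Foot heads: 1, 2, 4, 5, 6.
Primary stress on the rightmost head = syllable 6.
Secondary stress on 1, 2, 4, 5: ˌkor.ˌmu:s.mi.ˌku:.ˌdup.ˈper.ke.

primary 6, secondary 1, 2, 4, 5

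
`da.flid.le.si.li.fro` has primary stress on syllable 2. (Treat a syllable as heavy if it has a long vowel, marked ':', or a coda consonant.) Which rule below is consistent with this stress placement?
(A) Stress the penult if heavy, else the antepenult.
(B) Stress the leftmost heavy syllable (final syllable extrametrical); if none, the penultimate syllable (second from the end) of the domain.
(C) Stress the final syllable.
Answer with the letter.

B

Rule A → syllable 4 (observed: 2).
Rule B → syllable 2 ✓.
Rule C → syllable 6 (observed: 2).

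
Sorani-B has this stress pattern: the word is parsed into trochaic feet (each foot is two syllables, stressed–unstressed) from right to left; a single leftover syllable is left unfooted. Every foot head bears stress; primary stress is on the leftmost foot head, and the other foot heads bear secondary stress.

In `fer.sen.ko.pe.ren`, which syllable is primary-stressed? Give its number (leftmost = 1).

2

Parse right to left into trochaic (ˈσσ) feet: fer (ˈsen.ko) (ˈpe.ren). Syllable 1 is left unfooted.
Foot heads (stressed positions): 2, 4.
End Rule Leftmost: primary stress on the leftmost head = syllable 2.
Primary stress: syllable 2 → fer.ˈsen.ko.pe.ren.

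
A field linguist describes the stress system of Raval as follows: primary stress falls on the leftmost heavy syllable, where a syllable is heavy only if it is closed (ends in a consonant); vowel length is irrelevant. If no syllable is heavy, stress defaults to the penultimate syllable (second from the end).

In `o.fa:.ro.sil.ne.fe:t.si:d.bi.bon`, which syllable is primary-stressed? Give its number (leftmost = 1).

4

Weights: 1 o L, 2 fa: L, 3 ro L, 4 sil H, 5 ne L, 6 fe:t H, 7 si:d H, 8 bi L, 9 bon H.
Heavy syllables in the domain: 4, 6, 7, 9. The leftmost is syllable 4 (sil).
Primary stress: syllable 4 → o.fa:.ro.ˈsil.ne.fe:t.si:d.bi.bon.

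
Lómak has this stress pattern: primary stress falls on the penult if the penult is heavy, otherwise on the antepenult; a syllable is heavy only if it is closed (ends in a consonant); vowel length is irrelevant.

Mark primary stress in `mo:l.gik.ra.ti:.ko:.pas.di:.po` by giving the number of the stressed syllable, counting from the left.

Weights: 6 pas H, 7 di: L, 8 po L.
The penult (syllable 7, di:) is light, so stress falls on the antepenult (syllable 6, pas).
Primary stress: syllable 6 → mo:l.gik.ra.ti:.ko:.ˈpas.di:.po.

6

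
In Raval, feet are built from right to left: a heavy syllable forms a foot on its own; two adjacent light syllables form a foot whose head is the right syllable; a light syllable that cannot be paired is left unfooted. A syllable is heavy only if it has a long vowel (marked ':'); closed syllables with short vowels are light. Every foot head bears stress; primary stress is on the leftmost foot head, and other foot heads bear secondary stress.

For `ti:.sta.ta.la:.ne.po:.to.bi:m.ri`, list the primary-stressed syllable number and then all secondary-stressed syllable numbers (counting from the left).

primary 1, secondary 3, 4, 6, 8

Weights: 1 ti: H, 2 sta L, 3 ta L, 4 la: H, 5 ne L, 6 po: H, 7 to L, 8 bi:m H, 9 ri L.
Parse right to left (heavy = foot alone; LL = one foot; stranded L unfooted): (ˈti:) (sta.ˈta) (ˈla:) ne (ˈpo:) to (ˈbi:m) ri.
Foot heads: 1, 3, 4, 6, 8.
Primary stress on the leftmost head = syllable 1.
Secondary stress on 3, 4, 6, 8: ˈti:.sta.ˌta.ˌla:.ne.ˌpo:.to.ˌbi:m.ri.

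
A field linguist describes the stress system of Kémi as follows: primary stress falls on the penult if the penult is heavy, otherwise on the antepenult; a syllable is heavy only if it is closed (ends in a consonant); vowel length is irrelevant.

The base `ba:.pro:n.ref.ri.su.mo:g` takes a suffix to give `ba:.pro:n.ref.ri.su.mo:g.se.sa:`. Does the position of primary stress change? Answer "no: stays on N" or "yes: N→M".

Base `ba:.pro:n.ref.ri.su.mo:g` (6 syllables):
  Weights: 4 ri L, 5 su L, 6 mo:g H.
  The penult (syllable 5, su) is light, so stress falls on the antepenult (syllable 4, ri).
  → primary stress on syllable 4.
Suffixed `ba:.pro:n.ref.ri.su.mo:g.se.sa:` (8 syllables):
  Weights: 6 mo:g H, 7 se L, 8 sa: L.
  The penult (syllable 7, se) is light, so stress falls on the antepenult (syllable 6, mo:g).
  → primary stress on syllable 6.

yes: 4→6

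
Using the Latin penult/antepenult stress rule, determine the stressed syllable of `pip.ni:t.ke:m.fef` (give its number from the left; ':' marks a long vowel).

Classical Latin: stress the penult if heavy (long vowel or closed), else the antepenult.
Weights: 2 ni:t H, 3 ke:m H, 4 fef H.
The penult (syllable 3, ke:m) is heavy, so it takes stress.
Stress on syllable 3: pip.ni:t.ˈke:m.fef.

3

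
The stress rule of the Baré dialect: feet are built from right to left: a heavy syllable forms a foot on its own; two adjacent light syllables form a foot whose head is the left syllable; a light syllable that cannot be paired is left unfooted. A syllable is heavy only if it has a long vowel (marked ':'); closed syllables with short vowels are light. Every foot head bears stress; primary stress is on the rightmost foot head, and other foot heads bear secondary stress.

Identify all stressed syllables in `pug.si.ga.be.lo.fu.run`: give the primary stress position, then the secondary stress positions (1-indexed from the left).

Weights: 1 pug L, 2 si L, 3 ga L, 4 be L, 5 lo L, 6 fu L, 7 run L.
Parse right to left (heavy = foot alone; LL = one foot; stranded L unfooted): pug (ˈsi.ga) (ˈbe.lo) (ˈfu.run).
Foot heads: 2, 4, 6.
Primary stress on the rightmost head = syllable 6.
Secondary stress on 2, 4: pug.ˌsi.ga.ˌbe.lo.ˈfu.run.

primary 6, secondary 2, 4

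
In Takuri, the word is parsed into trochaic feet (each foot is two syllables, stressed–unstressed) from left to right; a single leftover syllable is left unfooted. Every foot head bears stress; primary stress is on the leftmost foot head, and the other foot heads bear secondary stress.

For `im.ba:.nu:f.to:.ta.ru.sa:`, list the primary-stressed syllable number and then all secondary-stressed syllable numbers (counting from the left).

primary 1, secondary 3, 5

Parse left to right into trochaic (ˈσσ) feet: (ˈim.ba:) (ˈnu:f.to:) (ˈta.ru) sa:. Syllable 7 is left unfooted.
Foot heads (stressed positions): 1, 3, 5.
End Rule Leftmost: primary stress on the leftmost head = syllable 1.
Secondary stress on 3, 5: ˈim.ba:.ˌnu:f.to:.ˌta.ru.sa:.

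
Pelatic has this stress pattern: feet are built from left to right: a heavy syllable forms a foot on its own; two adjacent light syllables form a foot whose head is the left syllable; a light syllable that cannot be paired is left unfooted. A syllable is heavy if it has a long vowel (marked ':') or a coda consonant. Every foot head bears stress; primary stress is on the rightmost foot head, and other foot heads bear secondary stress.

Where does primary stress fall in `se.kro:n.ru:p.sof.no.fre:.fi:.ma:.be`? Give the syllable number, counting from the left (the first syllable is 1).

Weights: 1 se L, 2 kro:n H, 3 ru:p H, 4 sof H, 5 no L, 6 fre: H, 7 fi: H, 8 ma: H, 9 be L.
Parse left to right (heavy = foot alone; LL = one foot; stranded L unfooted): se (ˈkro:n) (ˈru:p) (ˈsof) no (ˈfre:) (ˈfi:) (ˈma:) be.
Foot heads: 2, 3, 4, 6, 7, 8.
Primary stress on the rightmost head = syllable 8.
Primary stress: syllable 8 → se.kro:n.ru:p.sof.no.fre:.fi:.ˈma:.be.

8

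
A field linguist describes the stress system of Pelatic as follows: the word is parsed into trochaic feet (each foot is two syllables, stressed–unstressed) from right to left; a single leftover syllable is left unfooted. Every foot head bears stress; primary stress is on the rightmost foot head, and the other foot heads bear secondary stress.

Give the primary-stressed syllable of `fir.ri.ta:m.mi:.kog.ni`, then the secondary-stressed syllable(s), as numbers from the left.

primary 5, secondary 1, 3

Parse right to left into trochaic (ˈσσ) feet: (ˈfir.ri) (ˈta:m.mi:) (ˈkog.ni).
Foot heads (stressed positions): 1, 3, 5.
End Rule Rightmost: primary stress on the rightmost head = syllable 5.
Secondary stress on 1, 3: ˌfir.ri.ˌta:m.mi:.ˈkog.ni.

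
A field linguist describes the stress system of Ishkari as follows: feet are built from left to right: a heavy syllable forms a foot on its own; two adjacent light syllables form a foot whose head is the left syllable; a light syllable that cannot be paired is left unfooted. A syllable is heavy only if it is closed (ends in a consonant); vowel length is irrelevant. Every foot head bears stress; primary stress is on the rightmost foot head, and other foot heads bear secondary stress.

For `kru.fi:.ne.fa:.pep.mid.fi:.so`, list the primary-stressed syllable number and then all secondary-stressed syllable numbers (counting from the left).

Weights: 1 kru L, 2 fi: L, 3 ne L, 4 fa: L, 5 pep H, 6 mid H, 7 fi: L, 8 so L.
Parse left to right (heavy = foot alone; LL = one foot; stranded L unfooted): (ˈkru.fi:) (ˈne.fa:) (ˈpep) (ˈmid) (ˈfi:.so).
Foot heads: 1, 3, 5, 6, 7.
Primary stress on the rightmost head = syllable 7.
Secondary stress on 1, 3, 5, 6: ˌkru.fi:.ˌne.fa:.ˌpep.ˌmid.ˈfi:.so.

primary 7, secondary 1, 3, 5, 6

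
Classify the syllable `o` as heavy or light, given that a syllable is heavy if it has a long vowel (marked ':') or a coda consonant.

`o`: short vowel, open (no coda). Short vowel, open → light.

light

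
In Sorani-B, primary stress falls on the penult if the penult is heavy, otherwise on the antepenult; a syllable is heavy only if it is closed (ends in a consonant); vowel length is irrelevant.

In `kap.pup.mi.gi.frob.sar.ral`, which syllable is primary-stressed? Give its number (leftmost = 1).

Weights: 5 frob H, 6 sar H, 7 ral H.
The penult (syllable 6, sar) is heavy, so it takes stress.
Primary stress: syllable 6 → kap.pup.mi.gi.frob.ˈsar.ral.

6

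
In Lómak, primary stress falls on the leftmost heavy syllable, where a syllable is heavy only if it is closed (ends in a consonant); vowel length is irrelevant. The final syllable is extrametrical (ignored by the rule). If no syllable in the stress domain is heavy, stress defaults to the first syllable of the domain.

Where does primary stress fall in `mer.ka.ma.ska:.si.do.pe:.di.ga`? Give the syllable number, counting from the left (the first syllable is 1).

The final syllable (9, ga) is extrametrical; the stress domain is syllables 1–8.
Weights: 1 mer H, 2 ka L, 3 ma L, 4 ska: L, 5 si L, 6 do L, 7 pe: L, 8 di L.
Heavy syllables in the domain: 1. The leftmost is syllable 1 (mer).
Primary stress: syllable 1 → ˈmer.ka.ma.ska:.si.do.pe:.di.ga.

1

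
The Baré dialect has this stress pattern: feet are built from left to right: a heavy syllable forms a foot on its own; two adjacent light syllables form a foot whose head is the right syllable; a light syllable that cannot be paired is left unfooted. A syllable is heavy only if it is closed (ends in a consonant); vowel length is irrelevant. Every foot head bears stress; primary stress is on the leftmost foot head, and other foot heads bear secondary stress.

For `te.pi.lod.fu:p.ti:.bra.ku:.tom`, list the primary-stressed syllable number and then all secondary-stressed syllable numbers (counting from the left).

Weights: 1 te L, 2 pi L, 3 lod H, 4 fu:p H, 5 ti: L, 6 bra L, 7 ku: L, 8 tom H.
Parse left to right (heavy = foot alone; LL = one foot; stranded L unfooted): (te.ˈpi) (ˈlod) (ˈfu:p) (ti:.ˈbra) ku: (ˈtom).
Foot heads: 2, 3, 4, 6, 8.
Primary stress on the leftmost head = syllable 2.
Secondary stress on 3, 4, 6, 8: te.ˈpi.ˌlod.ˌfu:p.ti:.ˌbra.ku:.ˌtom.

primary 2, secondary 3, 4, 6, 8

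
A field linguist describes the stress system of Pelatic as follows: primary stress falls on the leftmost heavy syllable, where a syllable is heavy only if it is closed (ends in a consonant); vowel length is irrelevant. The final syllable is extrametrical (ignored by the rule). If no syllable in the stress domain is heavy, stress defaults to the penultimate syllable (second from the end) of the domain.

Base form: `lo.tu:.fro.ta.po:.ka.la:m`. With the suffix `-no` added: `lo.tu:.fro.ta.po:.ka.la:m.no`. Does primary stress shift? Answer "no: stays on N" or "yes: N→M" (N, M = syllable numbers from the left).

yes: 5→7

Base `lo.tu:.fro.ta.po:.ka.la:m` (7 syllables):
  The final syllable (7, la:m) is extrametrical; the stress domain is syllables 1–6.
  Weights: 1 lo L, 2 tu: L, 3 fro L, 4 ta L, 5 po: L, 6 ka L.
  No heavy syllable in the domain; default to the penultimate syllable (second from the end) of the domain = syllable 5.
  → primary stress on syllable 5.
Suffixed `lo.tu:.fro.ta.po:.ka.la:m.no` (8 syllables):
  The final syllable (8, no) is extrametrical; the stress domain is syllables 1–7.
  Weights: 1 lo L, 2 tu: L, 3 fro L, 4 ta L, 5 po: L, 6 ka L, 7 la:m H.
  Heavy syllables in the domain: 7. The leftmost is syllable 7 (la:m).
  → primary stress on syllable 7.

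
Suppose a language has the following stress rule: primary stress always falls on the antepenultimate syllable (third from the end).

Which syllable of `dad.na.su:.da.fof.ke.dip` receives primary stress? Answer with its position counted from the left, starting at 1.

5

The word has 7 syllables; the antepenultimate syllable (third from the end) is syllable 5 (fof).
Primary stress: syllable 5 → dad.na.su:.da.ˈfof.ke.dip.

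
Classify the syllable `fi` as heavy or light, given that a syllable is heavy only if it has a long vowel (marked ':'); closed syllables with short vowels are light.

light

`fi`: short vowel, open (no coda). Short vowel → light.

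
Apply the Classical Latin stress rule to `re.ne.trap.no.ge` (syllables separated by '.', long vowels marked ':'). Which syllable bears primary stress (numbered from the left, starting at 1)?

3

Classical Latin: stress the penult if heavy (long vowel or closed), else the antepenult.
Weights: 3 trap H, 4 no L, 5 ge L.
The penult (syllable 4, no) is light, so stress falls on the antepenult (syllable 3, trap).
Stress on syllable 3: re.ne.ˈtrap.no.ge.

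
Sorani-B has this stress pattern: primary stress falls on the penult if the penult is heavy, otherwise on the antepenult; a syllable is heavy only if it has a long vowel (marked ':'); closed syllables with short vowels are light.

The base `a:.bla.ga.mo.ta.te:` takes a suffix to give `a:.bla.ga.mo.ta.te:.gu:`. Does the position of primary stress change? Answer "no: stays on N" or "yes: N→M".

Base `a:.bla.ga.mo.ta.te:` (6 syllables):
  Weights: 4 mo L, 5 ta L, 6 te: H.
  The penult (syllable 5, ta) is light, so stress falls on the antepenult (syllable 4, mo).
  → primary stress on syllable 4.
Suffixed `a:.bla.ga.mo.ta.te:.gu:` (7 syllables):
  Weights: 5 ta L, 6 te: H, 7 gu: H.
  The penult (syllable 6, te:) is heavy, so it takes stress.
  → primary stress on syllable 6.

yes: 4→6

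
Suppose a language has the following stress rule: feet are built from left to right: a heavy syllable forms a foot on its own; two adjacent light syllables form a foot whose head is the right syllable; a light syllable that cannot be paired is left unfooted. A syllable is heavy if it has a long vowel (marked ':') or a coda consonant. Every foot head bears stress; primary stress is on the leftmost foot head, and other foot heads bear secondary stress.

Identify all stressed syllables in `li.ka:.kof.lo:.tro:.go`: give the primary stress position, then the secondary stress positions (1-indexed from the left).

primary 2, secondary 3, 4, 5

Weights: 1 li L, 2 ka: H, 3 kof H, 4 lo: H, 5 tro: H, 6 go L.
Parse left to right (heavy = foot alone; LL = one foot; stranded L unfooted): li (ˈka:) (ˈkof) (ˈlo:) (ˈtro:) go.
Foot heads: 2, 3, 4, 5.
Primary stress on the leftmost head = syllable 2.
Secondary stress on 3, 4, 5: li.ˈka:.ˌkof.ˌlo:.ˌtro:.go.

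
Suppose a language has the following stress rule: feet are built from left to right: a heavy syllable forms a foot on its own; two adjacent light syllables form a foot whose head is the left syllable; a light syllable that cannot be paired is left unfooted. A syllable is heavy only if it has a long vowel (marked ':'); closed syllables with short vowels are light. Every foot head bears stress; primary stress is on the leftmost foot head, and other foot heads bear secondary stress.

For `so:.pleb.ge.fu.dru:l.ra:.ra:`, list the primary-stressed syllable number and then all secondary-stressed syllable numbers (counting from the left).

Weights: 1 so: H, 2 pleb L, 3 ge L, 4 fu L, 5 dru:l H, 6 ra: H, 7 ra: H.
Parse left to right (heavy = foot alone; LL = one foot; stranded L unfooted): (ˈso:) (ˈpleb.ge) fu (ˈdru:l) (ˈra:) (ˈra:).
Foot heads: 1, 2, 5, 6, 7.
Primary stress on the leftmost head = syllable 1.
Secondary stress on 2, 5, 6, 7: ˈso:.ˌpleb.ge.fu.ˌdru:l.ˌra:.ˌra:.

primary 1, secondary 2, 5, 6, 7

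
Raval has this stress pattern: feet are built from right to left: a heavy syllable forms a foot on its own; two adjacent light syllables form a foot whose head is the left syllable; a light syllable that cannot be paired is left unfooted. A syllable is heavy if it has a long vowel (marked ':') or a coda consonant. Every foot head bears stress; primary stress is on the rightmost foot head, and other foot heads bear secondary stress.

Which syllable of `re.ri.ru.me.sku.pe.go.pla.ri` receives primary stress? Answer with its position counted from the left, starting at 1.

8

Weights: 1 re L, 2 ri L, 3 ru L, 4 me L, 5 sku L, 6 pe L, 7 go L, 8 pla L, 9 ri L.
Parse right to left (heavy = foot alone; LL = one foot; stranded L unfooted): re (ˈri.ru) (ˈme.sku) (ˈpe.go) (ˈpla.ri).
Foot heads: 2, 4, 6, 8.
Primary stress on the rightmost head = syllable 8.
Primary stress: syllable 8 → re.ri.ru.me.sku.pe.go.ˈpla.ri.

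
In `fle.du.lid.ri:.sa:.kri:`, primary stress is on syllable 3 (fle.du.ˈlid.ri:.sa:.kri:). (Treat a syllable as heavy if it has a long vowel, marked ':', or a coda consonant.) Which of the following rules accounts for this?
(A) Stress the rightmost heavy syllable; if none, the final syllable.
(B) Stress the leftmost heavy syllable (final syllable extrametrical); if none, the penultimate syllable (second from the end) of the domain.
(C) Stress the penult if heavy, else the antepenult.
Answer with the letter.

Rule A → syllable 6 (observed: 3).
Rule B → syllable 3 ✓.
Rule C → syllable 5 (observed: 3).

B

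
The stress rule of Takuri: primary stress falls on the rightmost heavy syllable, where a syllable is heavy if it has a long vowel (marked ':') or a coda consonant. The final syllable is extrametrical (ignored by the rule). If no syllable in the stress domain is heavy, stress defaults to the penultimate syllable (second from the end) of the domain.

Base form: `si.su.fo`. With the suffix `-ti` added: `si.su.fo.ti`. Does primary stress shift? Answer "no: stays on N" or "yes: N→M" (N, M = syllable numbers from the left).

Base `si.su.fo` (3 syllables):
  The final syllable (3, fo) is extrametrical; the stress domain is syllables 1–2.
  Weights: 1 si L, 2 su L.
  No heavy syllable in the domain; default to the penultimate syllable (second from the end) of the domain = syllable 1.
  → primary stress on syllable 1.
Suffixed `si.su.fo.ti` (4 syllables):
  The final syllable (4, ti) is extrametrical; the stress domain is syllables 1–3.
  Weights: 1 si L, 2 su L, 3 fo L.
  No heavy syllable in the domain; default to the penultimate syllable (second from the end) of the domain = syllable 2.
  → primary stress on syllable 2.

yes: 1→2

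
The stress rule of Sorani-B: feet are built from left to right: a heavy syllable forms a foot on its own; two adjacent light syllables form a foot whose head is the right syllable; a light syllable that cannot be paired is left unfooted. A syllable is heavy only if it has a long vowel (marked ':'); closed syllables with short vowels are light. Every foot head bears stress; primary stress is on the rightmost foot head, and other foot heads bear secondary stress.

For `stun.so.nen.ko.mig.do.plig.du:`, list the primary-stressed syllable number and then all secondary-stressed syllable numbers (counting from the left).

Weights: 1 stun L, 2 so L, 3 nen L, 4 ko L, 5 mig L, 6 do L, 7 plig L, 8 du: H.
Parse left to right (heavy = foot alone; LL = one foot; stranded L unfooted): (stun.ˈso) (nen.ˈko) (mig.ˈdo) plig (ˈdu:).
Foot heads: 2, 4, 6, 8.
Primary stress on the rightmost head = syllable 8.
Secondary stress on 2, 4, 6: stun.ˌso.nen.ˌko.mig.ˌdo.plig.ˈdu:.

primary 8, secondary 2, 4, 6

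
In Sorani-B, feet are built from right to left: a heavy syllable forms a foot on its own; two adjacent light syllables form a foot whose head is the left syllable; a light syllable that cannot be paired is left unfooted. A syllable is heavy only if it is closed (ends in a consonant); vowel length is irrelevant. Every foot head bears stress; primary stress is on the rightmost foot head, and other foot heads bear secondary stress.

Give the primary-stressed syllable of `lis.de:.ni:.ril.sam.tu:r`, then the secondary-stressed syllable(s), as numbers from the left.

Weights: 1 lis H, 2 de: L, 3 ni: L, 4 ril H, 5 sam H, 6 tu:r H.
Parse right to left (heavy = foot alone; LL = one foot; stranded L unfooted): (ˈlis) (ˈde:.ni:) (ˈril) (ˈsam) (ˈtu:r).
Foot heads: 1, 2, 4, 5, 6.
Primary stress on the rightmost head = syllable 6.
Secondary stress on 1, 2, 4, 5: ˌlis.ˌde:.ni:.ˌril.ˌsam.ˈtu:r.

primary 6, secondary 1, 2, 4, 5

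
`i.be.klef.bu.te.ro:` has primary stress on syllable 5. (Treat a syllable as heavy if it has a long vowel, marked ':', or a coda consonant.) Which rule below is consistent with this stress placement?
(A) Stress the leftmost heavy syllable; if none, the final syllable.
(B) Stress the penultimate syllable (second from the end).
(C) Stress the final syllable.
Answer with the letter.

Rule A → syllable 3 (observed: 5).
Rule B → syllable 5 ✓.
Rule C → syllable 6 (observed: 5).

B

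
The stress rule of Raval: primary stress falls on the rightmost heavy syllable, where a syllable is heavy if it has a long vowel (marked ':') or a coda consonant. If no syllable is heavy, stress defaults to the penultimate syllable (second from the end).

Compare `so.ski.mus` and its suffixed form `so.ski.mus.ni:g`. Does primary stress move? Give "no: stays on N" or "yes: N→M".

Base `so.ski.mus` (3 syllables):
  Weights: 1 so L, 2 ski L, 3 mus H.
  Heavy syllables in the domain: 3. The rightmost is syllable 3 (mus).
  → primary stress on syllable 3.
Suffixed `so.ski.mus.ni:g` (4 syllables):
  Weights: 1 so L, 2 ski L, 3 mus H, 4 ni:g H.
  Heavy syllables in the domain: 3, 4. The rightmost is syllable 4 (ni:g).
  → primary stress on syllable 4.

yes: 3→4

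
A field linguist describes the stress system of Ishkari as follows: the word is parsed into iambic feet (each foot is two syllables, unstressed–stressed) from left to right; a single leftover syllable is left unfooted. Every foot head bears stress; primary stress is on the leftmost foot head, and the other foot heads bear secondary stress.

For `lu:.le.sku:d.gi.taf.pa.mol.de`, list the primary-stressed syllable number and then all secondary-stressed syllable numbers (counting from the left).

Parse left to right into iambic (σˈσ) feet: (lu:.ˈle) (sku:d.ˈgi) (taf.ˈpa) (mol.ˈde).
Foot heads (stressed positions): 2, 4, 6, 8.
End Rule Leftmost: primary stress on the leftmost head = syllable 2.
Secondary stress on 4, 6, 8: lu:.ˈle.sku:d.ˌgi.taf.ˌpa.mol.ˌde.

primary 2, secondary 4, 6, 8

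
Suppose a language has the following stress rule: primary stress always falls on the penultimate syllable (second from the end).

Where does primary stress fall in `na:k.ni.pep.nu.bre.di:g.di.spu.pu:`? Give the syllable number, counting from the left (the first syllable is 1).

The word has 9 syllables; the penultimate syllable (second from the end) is syllable 8 (spu).
Primary stress: syllable 8 → na:k.ni.pep.nu.bre.di:g.di.ˈspu.pu:.

8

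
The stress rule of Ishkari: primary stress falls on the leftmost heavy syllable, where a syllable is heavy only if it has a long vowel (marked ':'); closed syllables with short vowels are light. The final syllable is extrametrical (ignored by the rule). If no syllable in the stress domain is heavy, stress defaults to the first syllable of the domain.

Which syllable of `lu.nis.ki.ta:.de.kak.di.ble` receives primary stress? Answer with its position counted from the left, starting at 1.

The final syllable (8, ble) is extrametrical; the stress domain is syllables 1–7.
Weights: 1 lu L, 2 nis L, 3 ki L, 4 ta: H, 5 de L, 6 kak L, 7 di L.
Heavy syllables in the domain: 4. The leftmost is syllable 4 (ta:).
Primary stress: syllable 4 → lu.nis.ki.ˈta:.de.kak.di.ble.

4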